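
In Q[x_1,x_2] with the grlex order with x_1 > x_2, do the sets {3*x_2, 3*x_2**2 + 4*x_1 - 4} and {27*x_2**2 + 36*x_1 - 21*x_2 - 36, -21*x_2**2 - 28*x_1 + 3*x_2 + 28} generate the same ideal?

Yes, the ideals are equal.

Since reduced Gröbner bases are canonical representatives of ideals under a given ordering, it suffices to compute and compare them.
Buchberger on the first generating set:
f_1 = 3*x_2, LT = x_2.
f_2 = 3*x_2**2 + 4*x_1 - 4, LT = x_2**2.

S(f_1,f_2): lcm = x_2**2. S = -4/3*x_1 + 4/3.
  leading term x_1: no divisor's leading term divides it; move -4/3*x_1 to the remainder.
  leading term 1: no divisor's leading term divides it; move 4/3 to the remainder.
  remainder -4/3*x_1 + 4/3 ≠ 0; add g_3 = -4/3*x_1 + 4/3 to the basis.

The other S-polynomials (S(f_1,g_3), S(f_2,g_3)) all reduce to 0 modulo the current basis, so we have a Gröbner basis.
Inter-reduce: drop elements whose leading term is divisible by another's, tail-reduce, and make monic.
Reduced Gröbner basis: {x_1 - 1, x_2}.

Buchberger on the second generating set:
h_1 = 27*x_2**2 + 36*x_1 - 21*x_2 - 36, LT = x_2**2.
h_2 = -21*x_2**2 - 28*x_1 + 3*x_2 + 28, LT = x_2**2.

S(h_1,h_2): lcm = x_2**2. S = -40/63*x_2.
  leading term x_2: no divisor's leading term divides it; move -40/63*x_2 to the remainder.
  remainder -40/63*x_2 ≠ 0; add k_3 = -40/63*x_2 to the basis.

S(h_1,k_3): lcm = x_2**2. S = 4/3*x_1 - 7/9*x_2 - 4/3.
  leading term x_1: no divisor's leading term divides it; move 4/3*x_1 to the remainder.
  leading term x_2: subtract (49/40)·k_3 from -7/9*x_2 - 4/3 → -4/3
  leading term 1: no divisor's leading term divides it; move -4/3 to the remainder.
  remainder 4/3*x_1 - 4/3 ≠ 0; add k_4 = 4/3*x_1 - 4/3 to the basis.

The other S-polynomials (S(h_2,k_3), S(h_1,k_4), S(h_2,k_4), S(k_3,k_4)) all reduce to 0 modulo the current basis, so we have a Gröbner basis.
Inter-reduce: drop elements whose leading term is divisible by another's, tail-reduce, and make monic.
Reduced Gröbner basis: {x_1 - 1, x_2}.

These coincide, so the ideals are equal.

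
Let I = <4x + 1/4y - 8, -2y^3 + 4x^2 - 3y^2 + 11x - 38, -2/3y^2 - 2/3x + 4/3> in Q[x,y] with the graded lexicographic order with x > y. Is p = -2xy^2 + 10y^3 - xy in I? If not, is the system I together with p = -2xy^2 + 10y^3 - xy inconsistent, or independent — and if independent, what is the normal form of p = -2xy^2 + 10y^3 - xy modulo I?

First compute the reduced Gröbner basis of I by Buchberger's algorithm.
f_1 = 4x + 1/4y - 8, LT = x.
f_2 = -2y^3 + 4x^2 - 3y^2 + 11x - 38, LT = y^3.
f_3 = -2/3y^2 - 2/3x + 4/3, LT = y^2.

S(f_2,f_3): lcm = y^3. S = -2x^2 - xy + 3/2y^2 - 11/2x + 2y + 19.
  leading term x^2: subtract (-1/2x)·f_1 from -2x^2 - xy + 3/2y^2 - 11/2x + 2y + 19 → -7/8xy + 3/2y^2 - 19/2x + 2y + 19
  leading term xy: subtract (-7/32y)·f_1 from -7/8xy + 3/2y^2 - 19/2x + 2y + 19 → 199/128y^2 - 19/2x + 1/4y + 19
  leading term y^2: subtract (-597/256)·f_3 from 199/128y^2 - 19/2x + 1/4y + 19 → -1415/128x + 1/4y + 1415/64
  leading term x: subtract (-1415/512)·f_1 from -1415/128x + 1/4y + 1415/64 → 1927/2048y
  leading term y: no divisor's leading term divides it; move 1927/2048y to the remainder.
  remainder 1927/2048y ≠ 0; add h_4 = 1927/2048y to the basis.

The other S-polynomials (S(f_1,f_2), S(f_1,f_3), S(f_1,h_4), S(f_2,h_4), S(f_3,h_4)) all reduce to 0 modulo the current basis, so we have a Gröbner basis.
Inter-reduce: drop elements whose leading term is divisible by another's, tail-reduce, and make monic.
Reduced Gröbner basis: {x - 2, y}.
Label its elements g_1 = x - 2, g_2 = y.

Reduce p = -2xy^2 + 10y^3 - xy modulo G:
  leading term xy^2: subtract (-2y^2)·g_1 from -2xy^2 + 10y^3 - xy → 10y^3 - xy - 4y^2
  leading term y^3: subtract (10y^2)·g_2 from 10y^3 - xy - 4y^2 → -xy - 4y^2
  leading term xy: subtract (-y)·g_1 from -xy - 4y^2 → -4y^2 - 2y
  leading term y^2: subtract (-4y)·g_2 from -4y^2 - 2y → -2y
  leading term y: subtract (-2)·g_2 from -2y → 0
  normal form = 0.
Since the normal form is 0, p ∈ I.

Ideal membership is decidable via reduction modulo a Gröbner basis.

-2xy^2 + 10y^3 - xy lies in I (it reduces to 0).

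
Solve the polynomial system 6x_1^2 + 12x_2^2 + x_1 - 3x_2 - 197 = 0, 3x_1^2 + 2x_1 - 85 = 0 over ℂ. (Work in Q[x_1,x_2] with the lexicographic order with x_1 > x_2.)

Compute a lex Gröbner basis by Buchberger's algorithm.
f_1 = 6x_1^2 + x_1 + 12x_2^2 - 3x_2 - 197, LT = x_1^2.
f_2 = 3x_1^2 + 2x_1 - 85, LT = x_1^2.

S(f_1,f_2): lcm = x_1^2. S = -1/2x_1 + 2x_2^2 - 1/2x_2 - 9/2.
  leading term x_1: no divisor's leading term divides it; move -1/2x_1 to the remainder.
  leading term x_2^2: no divisor's leading term divides it; move 2x_2^2 to the remainder.
  leading term x_2: no divisor's leading term divides it; move -1/2x_2 to the remainder.
  leading term 1: no divisor's leading term divides it; move -9/2 to the remainder.
  remainder -1/2x_1 + 2x_2^2 - 1/2x_2 - 9/2 ≠ 0; add h_3 = -1/2x_1 + 2x_2^2 - 1/2x_2 - 9/2 to the basis.

S(f_1,h_3): lcm = x_1^2. S = 4x_1x_2^2 - x_1x_2 - 53/6x_1 + 2x_2^2 - 1/2x_2 - 197/6.
  leading term x_1x_2^2: subtract (-8x_2^2)·h_3 from 4x_1x_2^2 - x_1x_2 - 53/6x_1 + 2x_2^2 - 1/2x_2 - 197/6 → -x_1x_2 - 53/6x_1 + 16x_2^4 - 4x_2^3 - 34x_2^2 - 1/2x_2 - 197/6
  leading term x_1x_2: subtract (2x_2)·h_3 from -x_1x_2 - 53/6x_1 + 16x_2^4 - 4x_2^3 - 34x_2^2 - 1/2x_2 - 197/6 → -53/6x_1 + 16x_2^4 - 8x_2^3 - 33x_2^2 + 17/2x_2 - 197/6
  leading term x_1: subtract (53/3)·h_3 from -53/6x_1 + 16x_2^4 - 8x_2^3 - 33x_2^2 + 17/2x_2 - 197/6 → 16x_2^4 - 8x_2^3 - 205/3x_2^2 + 52/3x_2 + 140/3
  leading term x_2^4: no divisor's leading term divides it; move 16x_2^4 to the remainder.
  leading term x_2^3: no divisor's leading term divides it; move -8x_2^3 to the remainder.
  leading term x_2^2: no divisor's leading term divides it; move -205/3x_2^2 to the remainder.
  leading term x_2: no divisor's leading term divides it; move 52/3x_2 to the remainder.
  leading term 1: no divisor's leading term divides it; move 140/3 to the remainder.
  remainder 16x_2^4 - 8x_2^3 - 205/3x_2^2 + 52/3x_2 + 140/3 ≠ 0; add h_4 = 16x_2^4 - 8x_2^3 - 205/3x_2^2 + 52/3x_2 + 140/3 to the basis.

The other S-polynomials (S(f_2,h_3), S(f_1,h_4), S(f_2,h_4), S(h_3,h_4)) all reduce to 0 modulo the current basis, so we have a Gröbner basis.
Inter-reduce: drop elements whose leading term is divisible by another's, tail-reduce, and make monic.
Reduced Gröbner basis: {x_1 - 4x_2^2 + x_2 + 9, x_2^4 - 1/2x_2^3 - 205/48x_2^2 + 13/12x_2 + 35/12}.

The lex basis is triangular: the last element involves only x_2. Solving x_2^4 - 1/2x_2^3 - 205/48x_2^2 + 13/12x_2 + 35/12 = 0 gives x_2 ∈ {-7/4, 2, 1/8 - sqrt(489)/24, 1/8 + sqrt(489)/24}; substituting each value into the earlier elements determines the remaining variables.
  x_2 = -7/4: the earlier basis element becomes x_1 - 5 = 0, giving x_1 = 5 — point (5, -7/4).
  x_2 = 2: the earlier basis element becomes x_1 - 5 = 0, giving x_1 = 5 — point (5, 2).
  x_2 = 1/8 - sqrt(489)/24: the earlier basis element becomes x_1 + 17/3 = 0, giving x_1 = -17/3 — point (-17/3, 1/8 - sqrt(489)/24).
  x_2 = 1/8 + sqrt(489)/24: the earlier basis element becomes x_1 + 17/3 = 0, giving x_1 = -17/3 — point (-17/3, 1/8 + sqrt(489)/24).
Check: every point annihilates each of the original generators.

{(5, -7/4), (5, 2), (-17/3, 1/8 - sqrt(489)/24), (-17/3, 1/8 + sqrt(489)/24)}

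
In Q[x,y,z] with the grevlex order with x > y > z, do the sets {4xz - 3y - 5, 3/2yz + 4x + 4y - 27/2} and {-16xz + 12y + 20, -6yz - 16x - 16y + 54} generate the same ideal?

Yes, the ideals are equal.

For a fixed monomial order, each ideal has a unique reduced Gröbner basis; comparing bases decides equality.
Buchberger on the first generating set:
f_1 = 4xz - 3y - 5, LT = xz.
f_2 = 3/2yz + 4x + 4y - 27/2, LT = yz.

S(f_1,f_2): lcm = xyz. S = -8/3x^2 - 8/3xy - 3/4y^2 + 9x - 5/4y.
  leading term x^2: no divisor's leading term divides it; move -8/3x^2 to the remainder.
  leading term xy: no divisor's leading term divides it; move -8/3xy to the remainder.
  leading term y^2: no divisor's leading term divides it; move -3/4y^2 to the remainder.
  leading term x: no divisor's leading term divides it; move 9x to the remainder.
  leading term y: no divisor's leading term divides it; move -5/4y to the remainder.
  remainder -8/3x^2 - 8/3xy - 3/4y^2 + 9x - 5/4y ≠ 0; add g_3 = -8/3x^2 - 8/3xy - 3/4y^2 + 9x - 5/4y to the basis.

S(f_1,g_3): lcm = x^2z. S = -xyz - 9/32y^2z - 3/4xy + 27/8xz - 15/32yz - 5/4x.
  leading term xyz: subtract (-1/4y)·f_1 from -xyz - 9/32y^2z - 3/4xy + 27/8xz - 15/32yz - 5/4x → -9/32y^2z - 3/4xy - 3/4y^2 + 27/8xz - 15/32yz - 5/4x - 5/4y
  leading term y^2z: subtract (-3/16y)·f_2 from -9/32y^2z - 3/4xy - 3/4y^2 + 27/8xz - 15/32yz - 5/4x - 5/4y → 27/8xz - 15/32yz - 5/4x - 121/32y
  leading term xz: subtract (27/32)·f_1 from 27/8xz - 15/32yz - 5/4x - 121/32y → -15/32yz - 5/4x - 5/4y + 135/32
  leading term yz: subtract (-5/16)·f_2 from -15/32yz - 5/4x - 5/4y + 135/32 → 0
  remainder 0.

S(f_2,g_3): leading monomials are coprime, so the S-polynomial reduces to 0 (Buchberger's first criterion).
Every S-polynomial of the final basis reduces to 0, so we have a Gröbner basis.
Inter-reduce: drop elements whose leading term is divisible by another's, tail-reduce, and make monic.
Reduced Gröbner basis: {x^2 + xy + 9/32y^2 - 27/8x + 15/32y, xz - 3/4y - 5/4, yz + 8/3x + 8/3y - 9}.

Buchberger on the second generating set:
h_1 = -16xz + 12y + 20, LT = xz.
h_2 = -6yz - 16x - 16y + 54, LT = yz.

S(h_1,h_2): lcm = xyz. S = -8/3x^2 - 8/3xy - 3/4y^2 + 9x - 5/4y.
  leading term x^2: no divisor's leading term divides it; move -8/3x^2 to the remainder.
  leading term xy: no divisor's leading term divides it; move -8/3xy to the remainder.
  leading term y^2: no divisor's leading term divides it; move -3/4y^2 to the remainder.
  leading term x: no divisor's leading term divides it; move 9x to the remainder.
  leading term y: no divisor's leading term divides it; move -5/4y to the remainder.
  remainder -8/3x^2 - 8/3xy - 3/4y^2 + 9x - 5/4y ≠ 0; add k_3 = -8/3x^2 - 8/3xy - 3/4y^2 + 9x - 5/4y to the basis.

S(h_1,k_3): lcm = x^2z. S = -xyz - 9/32y^2z - 3/4xy + 27/8xz - 15/32yz - 5/4x.
  leading term xyz: subtract (1/16y)·h_1 from -xyz - 9/32y^2z - 3/4xy + 27/8xz - 15/32yz - 5/4x → -9/32y^2z - 3/4xy - 3/4y^2 + 27/8xz - 15/32yz - 5/4x - 5/4y
  leading term y^2z: subtract (3/64y)·h_2 from -9/32y^2z - 3/4xy - 3/4y^2 + 27/8xz - 15/32yz - 5/4x - 5/4y → 27/8xz - 15/32yz - 5/4x - 121/32y
  leading term xz: subtract (-27/128)·h_1 from 27/8xz - 15/32yz - 5/4x - 121/32y → -15/32yz - 5/4x - 5/4y + 135/32
  leading term yz: subtract (5/64)·h_2 from -15/32yz - 5/4x - 5/4y + 135/32 → 0
  remainder 0.

S(h_2,k_3): leading monomials are coprime, so the S-polynomial reduces to 0 (Buchberger's first criterion).
Every S-polynomial of the final basis reduces to 0, so we have a Gröbner basis.
Inter-reduce: drop elements whose leading term is divisible by another's, tail-reduce, and make monic.
Reduced Gröbner basis: {x^2 + xy + 9/32y^2 - 27/8x + 15/32y, xz - 3/4y - 5/4, yz + 8/3x + 8/3y - 9}.

These coincide, so the ideals are equal.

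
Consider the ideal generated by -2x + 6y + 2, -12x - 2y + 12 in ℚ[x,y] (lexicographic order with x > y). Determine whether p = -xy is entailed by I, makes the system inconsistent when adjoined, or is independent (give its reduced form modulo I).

First compute the reduced Gröbner basis of I by Buchberger's algorithm.
f_1 = -2x + 6y + 2, LT = x.
f_2 = -12x - 2y + 12, LT = x.

S(f_1,f_2): lcm = x. S = -19/6y.
  leading term y: no divisor's leading term divides it; move -19/6y to the remainder.
  remainder -19/6y ≠ 0; add h_3 = -19/6y to the basis.

The other S-polynomials (S(f_1,h_3), S(f_2,h_3)) all reduce to 0 modulo the current basis, so we have a Gröbner basis.
Inter-reduce: drop elements whose leading term is divisible by another's, tail-reduce, and make monic.
Reduced Gröbner basis: {x - 1, y}.
Label its elements g_1 = x - 1, g_2 = y.

Reduce p = -xy modulo G:
  leading term xy: subtract (-y)·g_1 from -xy → -y
  leading term y: subtract (-1)·g_2 from -y → 0
  normal form = 0.
Since the normal form is 0, p ∈ I.

-xy lies in I (it reduces to 0).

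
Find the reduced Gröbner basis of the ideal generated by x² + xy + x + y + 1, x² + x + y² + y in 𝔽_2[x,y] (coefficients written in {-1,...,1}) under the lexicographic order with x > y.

f_1 = x² + xy + x + y + 1, LT = x².
f_2 = x² + x + y² + y, LT = x².

S(f_1,f_2): lcm = x². S = xy + y² + 1.
  leading term xy: no divisor's leading term divides it; move xy to the remainder.
  leading term y²: no divisor's leading term divides it; move y² to the remainder.
  leading term 1: no divisor's leading term divides it; move 1 to the remainder.
  remainder xy + y² + 1 ≠ 0; add g_3 = xy + y² + 1 to the basis.

S(f_1,g_3): lcm = x²y. S = xy + x + y² + y.
  leading term xy: subtract (1)·g_3 from xy + x + y² + y → x + y + 1
  leading term x: no divisor's leading term divides it; move x to the remainder.
  leading term y: no divisor's leading term divides it; move y to the remainder.
  leading term 1: no divisor's leading term divides it; move 1 to the remainder.
  remainder x + y + 1 ≠ 0; add g_4 = x + y + 1 to the basis.

S(f_1,g_4): lcm = x². S = y + 1.
  leading term y: no divisor's leading term divides it; move y to the remainder.
  leading term 1: no divisor's leading term divides it; move 1 to the remainder.
  remainder y + 1 ≠ 0; add g_5 = y + 1 to the basis.

The other S-polynomials (S(f_2,g_3), S(f_2,g_4), S(g_3,g_4), S(f_1,g_5), S(f_2,g_5), S(g_3,g_5), S(g_4,g_5)) all reduce to 0 modulo the current basis, so we have a Gröbner basis.
Inter-reduce: drop elements whose leading term is divisible by another's, tail-reduce, and make monic.

G = {x, y + 1}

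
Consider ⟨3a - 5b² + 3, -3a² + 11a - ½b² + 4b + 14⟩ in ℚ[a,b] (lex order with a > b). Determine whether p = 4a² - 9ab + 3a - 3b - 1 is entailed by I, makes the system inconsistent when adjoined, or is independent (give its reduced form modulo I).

First compute the reduced Gröbner basis of I by Buchberger's algorithm.
f_1 = 3a - 5b² + 3, LT = a.
f_2 = -3a² + 11a - ½b² + 4b + 14, LT = a².

S(f_1,f_2): lcm = a². S = -5/3ab² + 14/3a - ⅙b² + 4/3b + 14/3.
  leading term ab²: subtract (-5/9b²)·f_1 from -5/3ab² + 14/3a - ⅙b² + 4/3b + 14/3 → 14/3a - 25/9b⁴ + 3/2b² + 4/3b + 14/3
  leading term a: subtract (14/9)·f_1 from 14/3a - 25/9b⁴ + 3/2b² + 4/3b + 14/3 → -25/9b⁴ + 167/18b² + 4/3b
  leading term b⁴: no divisor's leading term divides it; move -25/9b⁴ to the remainder.
  leading term b²: no divisor's leading term divides it; move 167/18b² to the remainder.
  leading term b: no divisor's leading term divides it; move 4/3b to the remainder.
  remainder -25/9b⁴ + 167/18b² + 4/3b ≠ 0; add h_3 = -25/9b⁴ + 167/18b² + 4/3b to the basis.

The other S-polynomials (S(f_1,h_3), S(f_2,h_3)) all reduce to 0 modulo the current basis, so we have a Gröbner basis.
Inter-reduce: drop elements whose leading term is divisible by another's, tail-reduce, and make monic.
Reduced Gröbner basis: {a - 5/3b² + 1, b⁴ - 167/50b² - 12/25b}.
Label its elements g_1 = a - 5/3b² + 1, g_2 = b⁴ - 167/50b² - 12/25b.

Reduce p = 4a² - 9ab + 3a - 3b - 1 modulo G:
  leading term a²: subtract (4a)·g_1 from 4a² - 9ab + 3a - 3b - 1 → 20/3ab² - 9ab - a - 3b - 1
  leading term ab²: subtract (20/3b²)·g_1 from 20/3ab² - 9ab - a - 3b - 1 → -9ab - a + 100/9b⁴ - 20/3b² - 3b - 1
  leading term ab: subtract (-9b)·g_1 from -9ab - a + 100/9b⁴ - 20/3b² - 3b - 1 → -a + 100/9b⁴ - 15b³ - 20/3b² + 6b - 1
  leading term a: subtract (-1)·g_1 from -a + 100/9b⁴ - 15b³ - 20/3b² + 6b - 1 → 100/9b⁴ - 15b³ - 25/3b² + 6b
  leading term b⁴: subtract (100/9)·g_2 from 100/9b⁴ - 15b³ - 25/3b² + 6b → -15b³ + 259/9b² + 34/3b
  leading term b³: no divisor's leading term divides it; move -15b³ to the remainder.
  leading term b²: no divisor's leading term divides it; move 259/9b² to the remainder.
  leading term b: no divisor's leading term divides it; move 34/3b to the remainder.
  normal form = -15b³ + 259/9b² + 34/3b.
The normal form is nonzero, so p ∉ I. Since p minus its normal form lies in I, I + (p) = I + (r) where r = -15b³ + 259/9b² + 34/3b; decide whether this ideal is the whole ring.
Run Buchberger on G together with r (pairs among the g_i already reduce to 0 since G is a Gröbner basis):
g_1 = a - 5/3b² + 1, LT = a.
g_2 = b⁴ - 167/50b² - 12/25b, LT = b⁴.
r = -15b³ + 259/9b² + 34/3b, LT = b³.

S(g_2,r): lcm = b⁴. S = 259/135b³ - 1163/450b² - 12/25b.
  leading term b³: subtract (-259/2025)·r from 259/135b³ - 1163/450b² - 12/25b → 39959/36450b² + 1178/1215b
  leading term b²: no divisor's leading term divides it; move 39959/36450b² to the remainder.
  leading term b: no divisor's leading term divides it; move 1178/1215b to the remainder.
  remainder 39959/36450b² + 1178/1215b ≠ 0; add m_4 = 39959/36450b² + 1178/1215b to the basis.

S(g_2,m_4): lcm = b⁴. S = -1140/1289b³ - 167/50b² - 12/25b.
  leading term b³: subtract (76/1289)·r from -1140/1289b³ - 167/50b² - 12/25b → -2921567/580050b² - 111004/96675b
  leading term b²: subtract (-236646927/51507151)·m_4 from -2921567/580050b² - 111004/96675b → 137337858/41538025b
  leading term b: no divisor's leading term divides it; move 137337858/41538025b to the remainder.
  remainder 137337858/41538025b ≠ 0; add m_5 = 137337858/41538025b to the basis.

The other S-polynomials (S(g_1,g_2), S(g_1,r), S(g_1,m_4), S(r,m_4), S(g_1,m_5), S(g_2,m_5), S(r,m_5), S(m_4,m_5)) all reduce to 0 modulo the current basis, so we have a Gröbner basis.
Inter-reduce: drop elements whose leading term is divisible by another's, tail-reduce, and make monic.
Reduced Gröbner basis: {a + 1, b}.
The reduced Gröbner basis of I + (p) is {a + 1, b} ≠ {1}, a proper ideal, so the enlarged system stays consistent: p is independent of I, with normal form -15b³ + 259/9b² + 34/3b.

The remainder on division by a Gröbner basis is unique — it is the normal form.

4a² - 9ab + 3a - 3b - 1 is independent of I; its normal form modulo I is -15b³ + 259/9b² + 34/3b.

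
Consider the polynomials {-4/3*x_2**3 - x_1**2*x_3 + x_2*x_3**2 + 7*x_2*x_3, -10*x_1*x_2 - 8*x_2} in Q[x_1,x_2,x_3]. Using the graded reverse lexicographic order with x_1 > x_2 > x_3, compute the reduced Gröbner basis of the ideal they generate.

G = {x_1**3*x_3 + 4/5*x_1**2*x_3, x_2**3 + 3/4*x_1**2*x_3 - 3/4*x_2*x_3**2 - 21/4*x_2*x_3, x_1*x_2 + 4/5*x_2}

This is the nonlinear analogue of row-reducing a linear system.

f_1 = -4/3*x_2**3 - x_1**2*x_3 + x_2*x_3**2 + 7*x_2*x_3, LT = x_2**3.
f_2 = -10*x_1*x_2 - 8*x_2, LT = x_1*x_2.

S(f_1,f_2): lcm = x_1*x_2**3. S = 3/4*x_1**3*x_3 - 3/4*x_1*x_2*x_3**2 - 4/5*x_2**3 - 21/4*x_1*x_2*x_3.
  leading term x_1**3*x_3: no divisor's leading term divides it; move 3/4*x_1**3*x_3 to the remainder.
  leading term x_1*x_2*x_3**2: subtract (3/40*x_3**2)·f_2 from -3/4*x_1*x_2*x_3**2 - 4/5*x_2**3 - 21/4*x_1*x_2*x_3 → -4/5*x_2**3 - 21/4*x_1*x_2*x_3 + 3/5*x_2*x_3**2
  leading term x_2**3: subtract (3/5)·f_1 from -4/5*x_2**3 - 21/4*x_1*x_2*x_3 + 3/5*x_2*x_3**2 → 3/5*x_1**2*x_3 - 21/4*x_1*x_2*x_3 - 21/5*x_2*x_3
  leading term x_1**2*x_3: no divisor's leading term divides it; move 3/5*x_1**2*x_3 to the remainder.
  leading term x_1*x_2*x_3: subtract (21/40*x_3)·f_2 from -21/4*x_1*x_2*x_3 - 21/5*x_2*x_3 → 0
  remainder 3/4*x_1**3*x_3 + 3/5*x_1**2*x_3 ≠ 0; add g_3 = 3/4*x_1**3*x_3 + 3/5*x_1**2*x_3 to the basis.

S(f_1,g_3): leading monomials are coprime, so the S-polynomial reduces to 0 (Buchberger's first criterion).
S(f_2,g_3): lcm = x_1**3*x_2*x_3. S = 0.
  remainder 0.

Every S-polynomial of the final basis reduces to 0, so we have a Gröbner basis.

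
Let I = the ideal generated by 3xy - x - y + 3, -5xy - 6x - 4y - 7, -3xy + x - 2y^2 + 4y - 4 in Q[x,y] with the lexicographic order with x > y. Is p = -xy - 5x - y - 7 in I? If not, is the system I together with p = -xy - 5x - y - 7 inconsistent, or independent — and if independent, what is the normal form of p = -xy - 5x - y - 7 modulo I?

Adjoining -xy - 5x - y - 7 makes the ideal the whole ring: the system is inconsistent.

First compute the reduced Gröbner basis of I by Buchberger's algorithm.
f_1 = 3xy - x - y + 3, LT = xy.
f_2 = -5xy - 6x - 4y - 7, LT = xy.
f_3 = -3xy + x - 2y^2 + 4y - 4, LT = xy.

S(f_1,f_2): lcm = xy. S = -23/15x - 17/15y - 2/5.
  leading term x: no divisor's leading term divides it; move -23/15x to the remainder.
  leading term y: no divisor's leading term divides it; move -17/15y to the remainder.
  leading term 1: no divisor's leading term divides it; move -2/5 to the remainder.
  remainder -23/15x - 17/15y - 2/5 ≠ 0; add h_4 = -23/15x - 17/15y - 2/5 to the basis.

S(f_1,f_3): lcm = xy. S = -2/3y^2 + y - 1/3.
  leading term y^2: no divisor's leading term divides it; move -2/3y^2 to the remainder.
  leading term y: no divisor's leading term divides it; move y to the remainder.
  leading term 1: no divisor's leading term divides it; move -1/3 to the remainder.
  remainder -2/3y^2 + y - 1/3 ≠ 0; add h_5 = -2/3y^2 + y - 1/3 to the basis.

S(f_1,h_4): lcm = xy. S = -1/3x - 17/23y^2 - 41/69y + 1.
  leading term x: subtract (5/23)·h_4 from -1/3x - 17/23y^2 - 41/69y + 1 → -17/23y^2 - 8/23y + 25/23
  leading term y^2: subtract (51/46)·h_5 from -17/23y^2 - 8/23y + 25/23 → -67/46y + 67/46
  leading term y: no divisor's leading term divides it; move -67/46y to the remainder.
  leading term 1: no divisor's leading term divides it; move 67/46 to the remainder.
  remainder -67/46y + 67/46 ≠ 0; add h_6 = -67/46y + 67/46 to the basis.

The other S-polynomials (S(f_2,f_3), S(f_2,h_4), S(f_3,h_4), S(f_1,h_5), S(f_2,h_5), S(f_3,h_5), S(h_4,h_5), S(f_1,h_6), S(f_2,h_6), S(f_3,h_6), S(h_4,h_6), S(h_5,h_6)) all reduce to 0 modulo the current basis, so we have a Gröbner basis.
Inter-reduce: drop elements whose leading term is divisible by another's, tail-reduce, and make monic.
Reduced Gröbner basis: {x + 1, y - 1}.
Label its elements g_1 = x + 1, g_2 = y - 1.

Reduce p = -xy - 5x - y - 7 modulo G:
  leading term xy: subtract (-y)·g_1 from -xy - 5x - y - 7 → -5x - 7
  leading term x: subtract (-5)·g_1 from -5x - 7 → -2
  leading term 1: no divisor's leading term divides it; move -2 to the remainder.
  normal form = -2.
The normal form is nonzero, so p ∉ I. Since p minus its normal form lies in I, I + (p) = I + (r) where r = -2; decide whether this ideal is the whole ring.
Here r = -2 is a nonzero constant, hence a unit: 1 ∈ I + (p), the Gröbner basis of I + (p) is {1}, and the enlarged system has no common solution — adjoining p is inconsistent.

Ideal membership is decidable via reduction modulo a Gröbner basis.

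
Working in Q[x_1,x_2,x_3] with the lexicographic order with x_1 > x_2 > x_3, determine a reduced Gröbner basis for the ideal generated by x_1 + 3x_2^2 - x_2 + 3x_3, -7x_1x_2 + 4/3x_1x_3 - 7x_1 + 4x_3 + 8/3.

G = {x_1 + 3x_2^2 - x_2 + 3x_3, x_2^3 - 4/21x_2^2x_3 + 2/3x_2^2 + 67/63x_2x_3 - 1/3x_2 - 4/21x_3^2 + 25/21x_3 + 8/63}

f_1 = x_1 + 3x_2^2 - x_2 + 3x_3, LT = x_1.
f_2 = -7x_1x_2 + 4/3x_1x_3 - 7x_1 + 4x_3 + 8/3, LT = x_1x_2.

S(f_1,f_2): lcm = x_1x_2. S = 4/21x_1x_3 - x_1 + 3x_2^3 - x_2^2 + 3x_2x_3 + 4/7x_3 + 8/21.
  reduce S modulo (f_1, f_2):
  remainder 3x_2^3 - 4/7x_2^2x_3 + 2x_2^2 + 67/21x_2x_3 - x_2 - 4/7x_3^2 + 25/7x_3 + 8/21 ≠ 0; add g_3 = 3x_2^3 - 4/7x_2^2x_3 + 2x_2^2 + 67/21x_2x_3 - x_2 - 4/7x_3^2 + 25/7x_3 + 8/21 to the basis.

The other S-polynomials (S(f_1,g_3), S(f_2,g_3)) all reduce to 0 modulo the current basis, so we have a Gröbner basis.
Inter-reduce: drop elements whose leading term is divisible by another's, tail-reduce, and make monic.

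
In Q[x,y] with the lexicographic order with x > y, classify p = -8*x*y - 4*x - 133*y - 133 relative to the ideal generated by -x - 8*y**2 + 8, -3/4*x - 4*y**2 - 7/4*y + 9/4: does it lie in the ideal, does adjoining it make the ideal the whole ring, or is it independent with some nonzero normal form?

First compute the reduced Gröbner basis of I by Buchberger's algorithm.
f_1 = -x - 8*y**2 + 8, LT = x.
f_2 = -3/4*x - 4*y**2 - 7/4*y + 9/4, LT = x.

S(f_1,f_2): lcm = x. S = 8/3*y**2 - 7/3*y - 5.
  reduce S modulo (f_1, f_2):
  remainder 8/3*y**2 - 7/3*y - 5 ≠ 0; add h_3 = 8/3*y**2 - 7/3*y - 5 to the basis.

The other S-polynomials (S(f_1,h_3), S(f_2,h_3)) all reduce to 0 modulo the current basis, so we have a Gröbner basis.
Inter-reduce: drop elements whose leading term is divisible by another's, tail-reduce, and make monic.
Reduced Gröbner basis: {x + 7*y + 7, y**2 - 7/8*y - 15/8}.
Label its elements g_1 = x + 7*y + 7, g_2 = y**2 - 7/8*y - 15/8.

Reduce p = -8*x*y - 4*x - 133*y - 133 modulo G:
  leading term x*y: subtract (-8*y)·g_1 from -8*x*y - 4*x - 133*y - 133 → -4*x + 56*y**2 - 77*y - 133
  leading term x: subtract (-4)·g_1 from -4*x + 56*y**2 - 77*y - 133 → 56*y**2 - 49*y - 105
  leading term y**2: subtract (56)·g_2 from 56*y**2 - 49*y - 105 → 0
  normal form = 0.
Since the normal form is 0, p ∈ I.

-8*x*y - 4*x - 133*y - 133 lies in I (it reduces to 0).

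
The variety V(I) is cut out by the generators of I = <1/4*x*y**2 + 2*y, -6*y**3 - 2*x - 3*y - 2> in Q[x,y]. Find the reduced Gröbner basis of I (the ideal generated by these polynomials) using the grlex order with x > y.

f_1 = 1/4*x*y**2 + 2*y, LT = x*y**2.
f_2 = -6*y**3 - 2*x - 3*y - 2, LT = y**3.

S(f_1,f_2): lcm = x*y**3. S = -1/3*x**2 - 1/2*x*y + 8*y**2 - 1/3*x.
  reduce S modulo (f_1, f_2):
  remainder -1/3*x**2 - 1/2*x*y + 8*y**2 - 1/3*x ≠ 0; add g_3 = -1/3*x**2 - 1/2*x*y + 8*y**2 - 1/3*x to the basis.

The other S-polynomials (S(f_1,g_3), S(f_2,g_3)) all reduce to 0 modulo the current basis, so we have a Gröbner basis.

G = {x*y**2 + 8*y, y**3 + 1/3*x + 1/2*y + 1/3, x**2 + 3/2*x*y - 24*y**2 + x}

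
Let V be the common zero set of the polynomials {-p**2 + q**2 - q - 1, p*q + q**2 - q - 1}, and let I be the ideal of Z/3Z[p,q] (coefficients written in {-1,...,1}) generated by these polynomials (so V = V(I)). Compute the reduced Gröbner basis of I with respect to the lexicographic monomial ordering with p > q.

G = {p - q**2 + q + 1, q**3 + q - 1}

f_1 = -p**2 + q**2 - q - 1, LT = p**2.
f_2 = p*q + q**2 - q - 1, LT = p*q.

S(f_1,f_2): lcm = p**2*q. S = -p*q**2 + p*q + p - q**3 + q**2 + q.
  leading term p*q**2: subtract (-q)·f_2 from -p*q**2 + p*q + p - q**3 + q**2 + q → p*q + p
  leading term p*q: subtract (1)·f_2 from p*q + p → p - q**2 + q + 1
  leading term p: no divisor's leading term divides it; move p to the remainder.
  leading term q**2: no divisor's leading term divides it; move -q**2 to the remainder.
  leading term q: no divisor's leading term divides it; move q to the remainder.
  leading term 1: no divisor's leading term divides it; move 1 to the remainder.
  remainder p - q**2 + q + 1 ≠ 0; add g_3 = p - q**2 + q + 1 to the basis.

S(f_1,g_3): lcm = p**2. S = p*q**2 - p*q - p - q**2 + q + 1.
  leading term p*q**2: subtract (q)·f_2 from p*q**2 - p*q - p - q**2 + q + 1 → -p*q - p - q**3 - q + 1
  leading term p*q: subtract (-1)·f_2 from -p*q - p - q**3 - q + 1 → -p - q**3 + q**2 + q
  leading term p: subtract (-1)·g_3 from -p - q**3 + q**2 + q → -q**3 - q + 1
  leading term q**3: no divisor's leading term divides it; move -q**3 to the remainder.
  leading term q: no divisor's leading term divides it; move -q to the remainder.
  leading term 1: no divisor's leading term divides it; move 1 to the remainder.
  remainder -q**3 - q + 1 ≠ 0; add g_4 = -q**3 - q + 1 to the basis.

The other S-polynomials (S(f_2,g_3), S(f_1,g_4), S(f_2,g_4), S(g_3,g_4)) all reduce to 0 modulo the current basis, so we have a Gröbner basis.
Inter-reduce: drop elements whose leading term is divisible by another's, tail-reduce, and make monic.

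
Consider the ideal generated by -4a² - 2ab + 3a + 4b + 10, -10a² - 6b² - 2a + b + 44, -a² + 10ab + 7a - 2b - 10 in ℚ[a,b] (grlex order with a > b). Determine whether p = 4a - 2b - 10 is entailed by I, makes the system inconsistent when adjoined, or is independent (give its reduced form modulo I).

Adjoining 4a - 2b - 10 makes the ideal the whole ring: the system is inconsistent.

First compute the reduced Gröbner basis of I by Buchberger's algorithm.
f_1 = -4a² - 2ab + 3a + 4b + 10, LT = a².
f_2 = -10a² - 6b² - 2a + b + 44, LT = a².
f_3 = -a² + 10ab + 7a - 2b - 10, LT = a².

S(f_1,f_2): lcm = a². S = ½ab - ⅗b² - 19/20a - 9/10b + 19/10.
  reduce S modulo (f_1, f_2, f_3):
  remainder ½ab - ⅗b² - 19/20a - 9/10b + 19/10 ≠ 0; add h_4 = ½ab - ⅗b² - 19/20a - 9/10b + 19/10 to the basis.

S(f_1,f_3): lcm = a². S = 21/2ab + 25/4a - 3b - 25/2.
  reduce S modulo (f_1, f_2, f_3, h_4):
  remainder 63/5b² + 131/5a + 159/10b - 262/5 ≠ 0; add h_5 = 63/5b² + 131/5a + 159/10b - 262/5 to the basis.

S(f_1,h_4): lcm = a²b. S = 17/10ab² + 19/10a² + 21/20ab - b² - 19/5a - 5/2b.
  reduce S modulo (f_1, f_2, f_3, h_4, h_5):
  remainder -1682/2205a + 444/245b + 3364/2205 ≠ 0; add h_6 = -1682/2205a + 444/245b + 3364/2205 to the basis.

S(h_4,h_5): lcm = ab². S = -6/5b³ - 131/63a² - 332/105ab - 9/5b² + 262/63a + 19/5b.
  reduce S modulo (f_1, f_2, f_3, h_4, h_5, h_6):
  remainder 75170/17661b ≠ 0; add h_7 = 75170/17661b to the basis.

The other S-polynomials (S(f_2,f_3), S(f_2,h_4), S(f_3,h_4), S(f_1,h_5), S(f_2,h_5), S(f_3,h_5), S(f_1,h_6), S(f_2,h_6), S(f_3,h_6), S(h_4,h_6), S(h_5,h_6), S(f_1,h_7), S(f_2,h_7), S(f_3,h_7), S(h_4,h_7), S(h_5,h_7), S(h_6,h_7)) all reduce to 0 modulo the current basis, so we have a Gröbner basis.
Inter-reduce: drop elements whose leading term is divisible by another's, tail-reduce, and make monic.
Reduced Gröbner basis: {a - 2, b}.
Label its elements g_1 = a - 2, g_2 = b.

Reduce p = 4a - 2b - 10 modulo G:
  leading term a: subtract (4)·g_1 from 4a - 2b - 10 → -2b - 2
  leading term b: subtract (-2)·g_2 from -2b - 2 → -2
  leading term 1: no divisor's leading term divides it; move -2 to the remainder.
  normal form = -2.
The normal form is nonzero, so p ∉ I. Since p minus its normal form lies in I, I + (p) = I + (r) where r = -2; decide whether this ideal is the whole ring.
Here r = -2 is a nonzero constant, hence a unit: 1 ∈ I + (p), the Gröbner basis of I + (p) is {1}, and the enlarged system has no common solution — adjoining p is inconsistent.

The remainder on division by a Gröbner basis is unique — it is the normal form.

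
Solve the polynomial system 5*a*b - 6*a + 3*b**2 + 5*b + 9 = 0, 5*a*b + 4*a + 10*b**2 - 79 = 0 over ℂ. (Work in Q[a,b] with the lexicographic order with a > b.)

Compute a lex Gröbner basis by Buchberger's algorithm.
f_1 = 5*a*b - 6*a + 3*b**2 + 5*b + 9, LT = a*b.
f_2 = 5*a*b + 4*a + 10*b**2 - 79, LT = a*b.

S(f_1,f_2): lcm = a*b. S = -2*a - 7/5*b**2 + b + 88/5.
  leading term a: no divisor's leading term divides it; move -2*a to the remainder.
  leading term b**2: no divisor's leading term divides it; move -7/5*b**2 to the remainder.
  leading term b: no divisor's leading term divides it; move b to the remainder.
  leading term 1: no divisor's leading term divides it; move 88/5 to the remainder.
  remainder -2*a - 7/5*b**2 + b + 88/5 ≠ 0; add h_3 = -2*a - 7/5*b**2 + b + 88/5 to the basis.

S(f_1,h_3): lcm = a*b. S = -6/5*a - 7/10*b**3 + 11/10*b**2 + 49/5*b + 9/5.
  leading term a: subtract (3/5)·h_3 from -6/5*a - 7/10*b**3 + 11/10*b**2 + 49/5*b + 9/5 → -7/10*b**3 + 97/50*b**2 + 46/5*b - 219/25
  leading term b**3: no divisor's leading term divides it; move -7/10*b**3 to the remainder.
  leading term b**2: no divisor's leading term divides it; move 97/50*b**2 to the remainder.
  leading term b: no divisor's leading term divides it; move 46/5*b to the remainder.
  leading term 1: no divisor's leading term divides it; move -219/25 to the remainder.
  remainder -7/10*b**3 + 97/50*b**2 + 46/5*b - 219/25 ≠ 0; add h_4 = -7/10*b**3 + 97/50*b**2 + 46/5*b - 219/25 to the basis.

The other S-polynomials (S(f_2,h_3), S(f_1,h_4), S(f_2,h_4), S(h_3,h_4)) all reduce to 0 modulo the current basis, so we have a Gröbner basis.
Inter-reduce: drop elements whose leading term is divisible by another's, tail-reduce, and make monic.
Reduced Gröbner basis: {a + 7/10*b**2 - 1/2*b - 44/5, b**3 - 97/35*b**2 - 92/7*b + 438/35}.

From the last basis element, b**3 - 97/35*b**2 - 92/7*b + 438/35 = 0, so b takes values in {-3, 101/35 - sqrt(5091)/35, sqrt(5091)/35 + 101/35}. Each choice, substituted upward through the basis, yields the corresponding point(s) of the solution set.
  b = -3: the earlier basis element becomes a - 1 = 0, giving a = 1 — point (1, -3).
  b = 101/35 - sqrt(5091)/35: the earlier basis element becomes a - 177*sqrt(5091)/1750 - 2633/1750 = 0, giving a = 2633/1750 + 177*sqrt(5091)/1750 — point (2633/1750 + 177*sqrt(5091)/1750, 101/35 - sqrt(5091)/35).
  b = sqrt(5091)/35 + 101/35: the earlier basis element becomes a - 2633/1750 + 177*sqrt(5091)/1750 = 0, giving a = 2633/1750 - 177*sqrt(5091)/1750 — point (2633/1750 - 177*sqrt(5091)/1750, sqrt(5091)/35 + 101/35).
Check: every point annihilates each of the original generators.

{(1, -3), (2633/1750 + 177*sqrt(5091)/1750, 101/35 - sqrt(5091)/35), (2633/1750 - 177*sqrt(5091)/1750, sqrt(5091)/35 + 101/35)}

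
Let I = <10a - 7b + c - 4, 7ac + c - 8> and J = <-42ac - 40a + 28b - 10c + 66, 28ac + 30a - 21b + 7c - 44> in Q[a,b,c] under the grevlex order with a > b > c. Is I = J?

No, the ideals differ.

Equality of ideals is decidable: compute both reduced Gröbner bases (unique for the ordering) and check whether they agree.
Buchberger on the first generating set:
f_1 = 10a - 7b + c - 4, LT = a.
f_2 = 7ac + c - 8, LT = ac.

S(f_1,f_2): lcm = ac. S = -\tfrac{7}{10}bc + \tfrac{1}{10}c^{2} - \tfrac{19}{35}c + \tfrac{8}{7}.
  reduce S modulo (f_1, f_2):
  remainder -\tfrac{7}{10}bc + \tfrac{1}{10}c^{2} - \tfrac{19}{35}c + \tfrac{8}{7} ≠ 0; add g_3 = -\tfrac{7}{10}bc + \tfrac{1}{10}c^{2} - \tfrac{19}{35}c + \tfrac{8}{7} to the basis.

The other S-polynomials (S(f_1,g_3), S(f_2,g_3)) all reduce to 0 modulo the current basis, so we have a Gröbner basis.
Inter-reduce: drop elements whose leading term is divisible by another's, tail-reduce, and make monic.
Reduced Gröbner basis: {bc - \tfrac{1}{7}c^{2} + \tfrac{38}{49}c - \tfrac{80}{49}, a - \tfrac{7}{10}b + \tfrac{1}{10}c - \tfrac{2}{5}}.

Buchberger on the second generating set:
h_1 = -42ac - 40a + 28b - 10c + 66, LT = ac.
h_2 = 28ac + 30a - 21b + 7c - 44, LT = ac.

S(h_1,h_2): lcm = ac. S = -\tfrac{5}{42}a + \tfrac{1}{12}b - \tfrac{1}{84}c.
  reduce S modulo (h_1, h_2):
  remainder -\tfrac{5}{42}a + \tfrac{1}{12}b - \tfrac{1}{84}c ≠ 0; add k_3 = -\tfrac{5}{42}a + \tfrac{1}{12}b - \tfrac{1}{84}c to the basis.

S(h_1,k_3): lcm = ac. S = \tfrac{7}{10}bc - \tfrac{1}{10}c^{2} + \tfrac{20}{21}a - \tfrac{2}{3}b + \tfrac{5}{21}c - \tfrac{11}{7}.
  reduce S modulo (h_1, h_2, k_3):
  remainder \tfrac{7}{10}bc - \tfrac{1}{10}c^{2} + \tfrac{1}{7}c - \tfrac{11}{7} ≠ 0; add k_4 = \tfrac{7}{10}bc - \tfrac{1}{10}c^{2} + \tfrac{1}{7}c - \tfrac{11}{7} to the basis.

The other S-polynomials (S(h_2,k_3), S(h_1,k_4), S(h_2,k_4), S(k_3,k_4)) all reduce to 0 modulo the current basis, so we have a Gröbner basis.
Inter-reduce: drop elements whose leading term is divisible by another's, tail-reduce, and make monic.
Reduced Gröbner basis: {bc - \tfrac{1}{7}c^{2} + \tfrac{10}{49}c - \tfrac{110}{49}, a - \tfrac{7}{10}b + \tfrac{1}{10}c}.

Since the reduced bases disagree, the two ideals are not the same.
The choice of monomial ordering does not affect the verdict — as long as both bases are computed under the same ordering, their equality decides ideal equality.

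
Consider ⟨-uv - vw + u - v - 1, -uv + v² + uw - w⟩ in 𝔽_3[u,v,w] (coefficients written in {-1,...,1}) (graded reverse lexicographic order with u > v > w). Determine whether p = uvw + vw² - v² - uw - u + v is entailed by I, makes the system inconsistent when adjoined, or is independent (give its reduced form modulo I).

uvw + vw² - v² - uw - u + v is independent of I; its normal form modulo I is uw + u - v + w + 1.

First compute the reduced Gröbner basis of I by Buchberger's algorithm.
f_1 = -uv - vw + u - v - 1, LT = uv.
f_2 = -uv + v² + uw - w, LT = uv.

S(f_1,f_2): lcm = uv. S = v² + uw + vw - u + v - w + 1.
  reduce S modulo (f_1, f_2):
  remainder v² + uw + vw - u + v - w + 1 ≠ 0; add h_3 = v² + uw + vw - u + v - w + 1 to the basis.

S(f_1,h_3): lcm = uv². S = -u²w - uvw + v²w + u² + uv + v² + uw - u + v.
  reduce S modulo (f_1, f_2, h_3):
  remainder -u²w - uw² + u² + vw + w² + u - v + w + 1 ≠ 0; add h_4 = -u²w - uw² + u² + vw + w² + u - v + w + 1 to the basis.

The other S-polynomials (S(f_2,h_3), S(f_1,h_4), S(f_2,h_4), S(h_3,h_4)) all reduce to 0 modulo the current basis, so we have a Gröbner basis.
Inter-reduce: drop elements whose leading term is divisible by another's, tail-reduce, and make monic.
Reduced Gröbner basis: {u²w + uw² - u² - vw - w² - u + v - w - 1, uv + vw - u + v + 1, v² + uw + vw - u + v - w + 1}.
Label its elements g_1 = u²w + uw² - u² - vw - w² - u + v - w - 1, g_2 = uv + vw - u + v + 1, g_3 = v² + uw + vw - u + v - w + 1.

Reduce p = uvw + vw² - v² - uw - u + v modulo G:
  leading term uvw: subtract (w)·g_2 from uvw + vw² - v² - uw - u + v → -v² - vw - u + v - w
  leading term v²: subtract (-1)·g_3 from -v² - vw - u + v - w → uw + u - v + w + 1
  leading term uw: no divisor's leading term divides it; move uw to the remainder.
  leading term u: no divisor's leading term divides it; move u to the remainder.
  leading term v: no divisor's leading term divides it; move -v to the remainder.
  leading term w: no divisor's leading term divides it; move w to the remainder.
  leading term 1: no divisor's leading term divides it; move 1 to the remainder.
  normal form = uw + u - v + w + 1.
The normal form is nonzero, so p ∉ I. Since p minus its normal form lies in I, I + (p) = I + (r) where r = uw + u - v + w + 1; decide whether this ideal is the whole ring.
Run Buchberger on G together with r (pairs among the g_i already reduce to 0 since G is a Gröbner basis):
g_1 = u²w + uw² - u² - vw - w² - u + v - w - 1, LT = u²w.
g_2 = uv + vw - u + v + 1, LT = uv.
g_3 = v² + uw + vw - u + v - w + 1, LT = v².
r = uw + u - v + w + 1, LT = uw.

S(g_1,r): lcm = u²w. S = uw² + u² + uv - uw - vw - w² + u + v - w - 1.
  reduce S modulo (g_1, g_2, g_3, r):
  remainder u² - vw + w² + u + v ≠ 0; add m_5 = u² - vw + w² + u + v to the basis.

S(g_2,r): lcm = uvw. S = vw² - uv + v² - uw - v + w.
  reduce S modulo (g_1, g_2, g_3, r, m_5):
  remainder vw² - u + w - 1 ≠ 0; add m_6 = vw² - u + w - 1 to the basis.

S(g_1,m_5): lcm = u²w. S = uw² + vw² - w³ - u² - uw + vw - w² - u + v - w - 1.
  reduce S modulo (g_1, g_2, g_3, r, m_5, m_6):
  remainder -w³ + vw - w² - w - 1 ≠ 0; add m_7 = -w³ + vw - w² - w - 1 to the basis.

The other S-polynomials (S(g_1,g_2), S(g_1,g_3), S(g_2,g_3), S(g_3,r), S(g_2,m_5), S(g_3,m_5), S(r,m_5), S(g_1,m_6), S(g_2,m_6), S(g_3,m_6), S(r,m_6), S(m_5,m_6), S(g_1,m_7), S(g_2,m_7), S(g_3,m_7), S(r,m_7), S(m_5,m_7), S(m_6,m_7)) all reduce to 0 modulo the current basis, so we have a Gröbner basis.
Inter-reduce: drop elements whose leading term is divisible by another's, tail-reduce, and make monic.
Reduced Gröbner basis: {vw² - u + w - 1, w³ - vw + w² + w + 1, u² - vw + w² + u + v, uv + vw - u + v + 1, v² + vw + u - v + w, uw + u - v + w + 1}.
The reduced Gröbner basis of I + (p) is {vw² - u + w - 1, w³ - vw + w² + w + 1, u² - vw + w² + u + v, uv + vw - u + v + 1, v² + vw + u - v + w, uw + u - v + w + 1} ≠ {1}, a proper ideal, so the enlarged system stays consistent: p is independent of I, with normal form uw + u - v + w + 1.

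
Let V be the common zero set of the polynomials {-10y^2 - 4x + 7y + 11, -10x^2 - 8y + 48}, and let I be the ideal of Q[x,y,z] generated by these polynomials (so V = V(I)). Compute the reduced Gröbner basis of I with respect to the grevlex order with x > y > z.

G = {x^2 + 4/5y - 24/5, y^2 + 2/5x - 7/10y - 11/10}

f_1 = -10y^2 - 4x + 7y + 11, LT = y^2.
f_2 = -10x^2 - 8y + 48, LT = x^2.

The S-polynomials (S(f_1,f_2)) all reduce to 0 modulo the current basis, so we have a Gröbner basis.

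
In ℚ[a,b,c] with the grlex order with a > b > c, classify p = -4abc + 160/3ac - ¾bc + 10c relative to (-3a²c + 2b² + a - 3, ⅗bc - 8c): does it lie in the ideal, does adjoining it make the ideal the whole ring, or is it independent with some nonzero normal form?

-4abc + 160/3ac - ¾bc + 10c lies in I (it reduces to 0).

First compute the reduced Gröbner basis of I by Buchberger's algorithm.
f_1 = -3a²c + 2b² + a - 3, LT = a²c.
f_2 = ⅗bc - 8c, LT = bc.

S(f_1,f_2): lcm = a²bc. S = 40/3a²c - ⅔b³ - ⅓ab + b.
  reduce S modulo (f_1, f_2):
  remainder -⅔b³ - ⅓ab + 80/9b² + 40/9a + b - 40/3 ≠ 0; add h_3 = -⅔b³ - ⅓ab + 80/9b² + 40/9a + b - 40/3 to the basis.

The other S-polynomials (S(f_1,h_3), S(f_2,h_3)) all reduce to 0 modulo the current basis, so we have a Gröbner basis.
Inter-reduce: drop elements whose leading term is divisible by another's, tail-reduce, and make monic.
Reduced Gröbner basis: {a²c - ⅔b² - ⅓a + 1, b³ + ½ab - 40/3b² - 20/3a - 3/2b + 20, bc - 40/3c}.
Label its elements g_1 = a²c - ⅔b² - ⅓a + 1, g_2 = b³ + ½ab - 40/3b² - 20/3a - 3/2b + 20, g_3 = bc - 40/3c.

Reduce p = -4abc + 160/3ac - ¾bc + 10c modulo G:
  leading term abc: subtract (-4a)·g_3 from -4abc + 160/3ac - ¾bc + 10c → -¾bc + 10c
  leading term bc: subtract (-¾)·g_3 from -¾bc + 10c → 0
  normal form = 0.
Since the normal form is 0, p ∈ I.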